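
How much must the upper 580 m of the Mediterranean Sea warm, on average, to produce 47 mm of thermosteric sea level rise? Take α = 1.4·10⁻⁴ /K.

ΔT = Δh/(αH) = 0.047 / (1.4×10⁻⁴ × 580) ≈ 0.5788 K

about 0.58 K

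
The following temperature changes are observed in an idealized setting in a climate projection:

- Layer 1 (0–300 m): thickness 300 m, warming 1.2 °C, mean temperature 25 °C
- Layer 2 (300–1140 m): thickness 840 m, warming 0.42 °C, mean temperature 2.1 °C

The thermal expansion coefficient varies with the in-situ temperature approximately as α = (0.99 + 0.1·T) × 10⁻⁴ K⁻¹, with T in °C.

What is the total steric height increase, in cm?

Δh ≈ 16.8 cm

Layer 1: α = (0.99 + 0.1×25)×10⁻⁴ = 3.49×10⁻⁴ K⁻¹
Layer 2: α = (0.99 + 0.1×2.1)×10⁻⁴ = 1.2×10⁻⁴ K⁻¹
0–300 m: 300 × 3.49×10⁻⁴ × 1.2 = 0.12564 m
300–1140 m: 1.2×10⁻⁴ × 0.42 × 840 = 0.042336 m
Δh = 0.12564 + 0.042336 = 0.167976 m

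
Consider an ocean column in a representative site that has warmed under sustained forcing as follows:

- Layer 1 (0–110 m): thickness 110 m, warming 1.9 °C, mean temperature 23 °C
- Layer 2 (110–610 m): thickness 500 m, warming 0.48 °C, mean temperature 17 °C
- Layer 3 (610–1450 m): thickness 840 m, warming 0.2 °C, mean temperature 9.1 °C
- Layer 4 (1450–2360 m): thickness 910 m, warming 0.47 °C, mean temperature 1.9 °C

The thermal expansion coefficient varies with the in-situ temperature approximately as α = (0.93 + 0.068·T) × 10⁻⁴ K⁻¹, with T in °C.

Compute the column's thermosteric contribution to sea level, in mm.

about 174 mm

Layer 1: α = (0.93 + 0.068×23)×10⁻⁴ = 2.494×10⁻⁴ K⁻¹
Layer 2: α = (0.93 + 0.068×17)×10⁻⁴ = 2.086×10⁻⁴ K⁻¹
Layer 3: α = (0.93 + 0.068×9.1)×10⁻⁴ = 1.5488×10⁻⁴ K⁻¹
Layer 4: α = (0.93 + 0.068×1.9)×10⁻⁴ = 1.0592×10⁻⁴ K⁻¹
2.494×10⁻⁴ × 1.9 × 110 = 0.0521246 m
Layer 2: 500 × 0.48 × 2.086×10⁻⁴ = 0.050064 m
1.5488×10⁻⁴ × 0.2 × 840 = 0.02601984 m
1.0592×10⁻⁴ × 0.47 × 910 = 0.045301984 m
Δh = 0.0521246 + 0.050064 + 0.02601984 + 0.045301984 = 0.173510424 m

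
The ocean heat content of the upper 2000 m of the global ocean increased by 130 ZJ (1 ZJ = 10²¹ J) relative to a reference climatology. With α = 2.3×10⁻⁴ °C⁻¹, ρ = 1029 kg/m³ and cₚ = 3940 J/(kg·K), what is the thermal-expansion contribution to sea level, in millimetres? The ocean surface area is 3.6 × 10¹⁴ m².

Δh = 20.5 mm

Per unit area: Q = 130×10²¹ / (3.6×10¹⁴) ≈ 3.611×10⁸ J/m²
Δh = αQ/(ρcₚ) = 2.3×10⁻⁴ × 3.611×10⁸ / (1029 × 3940) ≈ 0.020485 m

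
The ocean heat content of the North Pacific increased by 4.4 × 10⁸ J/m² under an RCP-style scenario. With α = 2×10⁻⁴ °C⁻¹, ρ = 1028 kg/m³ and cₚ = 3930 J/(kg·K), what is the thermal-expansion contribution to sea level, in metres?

Δh = αQ/(ρcₚ) = 2×10⁻⁴ × 4.4×10⁸ / (1028 × 3930) ≈ 0.021782 m

0.022 m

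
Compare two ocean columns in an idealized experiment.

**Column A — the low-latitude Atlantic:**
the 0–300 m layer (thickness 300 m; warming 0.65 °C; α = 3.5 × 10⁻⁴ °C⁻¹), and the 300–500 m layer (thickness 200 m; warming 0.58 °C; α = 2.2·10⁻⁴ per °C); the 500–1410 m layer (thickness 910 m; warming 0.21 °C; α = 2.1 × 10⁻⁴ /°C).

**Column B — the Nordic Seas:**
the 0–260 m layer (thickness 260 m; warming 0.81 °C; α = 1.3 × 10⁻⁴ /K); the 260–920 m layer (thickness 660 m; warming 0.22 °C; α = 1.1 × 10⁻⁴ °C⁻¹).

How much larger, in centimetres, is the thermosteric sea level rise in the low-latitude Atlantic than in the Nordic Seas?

A 300 × 0.65 × 3.5×10⁻⁴ = 0.06825 m
A 200 × 2.2×10⁻⁴ × 0.58 = 0.02552 m
A 2.1×10⁻⁴ × 0.21 × 910 = 0.040131 m
A total: 0.133901 m
B Layer 1: 1.3×10⁻⁴ × 0.81 × 260 = 0.027378 m
B Layer 2: 1.1×10⁻⁴ × 660 × 0.22 = 0.015972 m
B total: 0.04335 m
Difference: 0.133901 − 0.04335 = 0.090551 m

Δh_A − Δh_B ≈ 9.06 cm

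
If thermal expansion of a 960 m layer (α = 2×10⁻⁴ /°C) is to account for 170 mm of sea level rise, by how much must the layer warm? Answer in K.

ΔT = Δh/(αH) = 0.17 / (2×10⁻⁴ × 960) ≈ 0.8854 K

about 0.885 K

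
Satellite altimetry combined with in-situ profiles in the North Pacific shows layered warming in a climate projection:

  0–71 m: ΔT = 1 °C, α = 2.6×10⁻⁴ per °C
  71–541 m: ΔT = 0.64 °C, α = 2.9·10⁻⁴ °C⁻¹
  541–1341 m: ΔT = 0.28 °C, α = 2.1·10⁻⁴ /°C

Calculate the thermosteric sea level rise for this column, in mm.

153 mm

Layer 1: 2.6×10⁻⁴ × 71 × 1 = 0.01846 m
71–541 m: 0.64 × 2.9×10⁻⁴ × 470 = 0.087232 m
Layer 3: 2.1×10⁻⁴ × 800 × 0.28 = 0.04704 m
Δh = 0.01846 + 0.087232 + 0.04704 = 0.152732 m ≈ 153 mm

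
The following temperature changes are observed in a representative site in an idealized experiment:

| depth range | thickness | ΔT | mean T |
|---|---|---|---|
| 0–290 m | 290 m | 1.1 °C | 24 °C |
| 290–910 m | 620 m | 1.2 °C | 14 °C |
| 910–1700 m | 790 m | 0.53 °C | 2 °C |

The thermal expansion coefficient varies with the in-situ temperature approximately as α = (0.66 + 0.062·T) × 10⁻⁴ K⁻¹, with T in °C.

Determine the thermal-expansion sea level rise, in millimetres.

Layer 1: α = (0.66 + 0.062×24)×10⁻⁴ = 2.148×10⁻⁴ K⁻¹
Layer 2: α = (0.66 + 0.062×14)×10⁻⁴ = 1.528×10⁻⁴ K⁻¹
Layer 3: α = (0.66 + 0.062×2)×10⁻⁴ = 0.784×10⁻⁴ K⁻¹
0–290 m: 290 × 2.148×10⁻⁴ × 1.1 = 0.0685212 m
290–910 m: 1.528×10⁻⁴ × 620 × 1.2 = 0.1136832 m
910–1700 m: 790 × 0.784×10⁻⁴ × 0.53 = 0.03282608 m
Δh = 0.0685212 + 0.1136832 + 0.03282608 = 0.21503048 m ≈ 215 mm

Δh ≈ 215 mm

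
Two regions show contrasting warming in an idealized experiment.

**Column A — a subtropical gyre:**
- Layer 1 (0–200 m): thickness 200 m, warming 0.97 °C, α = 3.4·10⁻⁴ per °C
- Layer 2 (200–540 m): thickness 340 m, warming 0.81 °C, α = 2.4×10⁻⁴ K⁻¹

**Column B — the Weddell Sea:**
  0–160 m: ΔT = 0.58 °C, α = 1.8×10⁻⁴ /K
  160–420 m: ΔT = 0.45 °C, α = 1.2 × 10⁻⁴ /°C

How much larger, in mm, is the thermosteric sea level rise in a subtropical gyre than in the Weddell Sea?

100 mm larger

A 0–200 m: 200 × 0.97 × 3.4×10⁻⁴ = 0.06596 m
A 200–540 m: 340 × 0.81 × 2.4×10⁻⁴ = 0.066096 m
A total: 0.132056 m
B 1.8×10⁻⁴ × 0.58 × 160 = 0.016704 m
B 160–420 m: 0.45 × 260 × 1.2×10⁻⁴ = 0.01404 m
B total: 0.030744 m
Difference: 0.132056 − 0.030744 = 0.101312 m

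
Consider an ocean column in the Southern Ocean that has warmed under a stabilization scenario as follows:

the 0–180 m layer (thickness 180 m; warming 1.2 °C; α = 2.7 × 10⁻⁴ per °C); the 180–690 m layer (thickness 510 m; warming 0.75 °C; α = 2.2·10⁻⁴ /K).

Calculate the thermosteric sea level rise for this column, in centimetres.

about 14.2 cm

2.7×10⁻⁴ × 180 × 1.2 = 0.05832 m
180–690 m: 510 × 2.2×10⁻⁴ × 0.75 = 0.08415 m
Δh = 0.05832 + 0.08415 = 0.14247 m ≈ 14.2 cm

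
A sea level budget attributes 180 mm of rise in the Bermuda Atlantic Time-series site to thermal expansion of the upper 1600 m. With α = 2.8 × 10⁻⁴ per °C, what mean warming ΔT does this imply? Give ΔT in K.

ΔT ≈ 0.402 K

ΔT = Δh/(αH) = 0.18 / (2.8×10⁻⁴ × 1600) ≈ 0.4018 K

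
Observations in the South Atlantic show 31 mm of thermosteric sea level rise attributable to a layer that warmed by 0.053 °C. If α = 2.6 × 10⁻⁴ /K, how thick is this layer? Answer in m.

H = Δh/(αΔT) = 0.031 / (2.6×10⁻⁴ × 0.053) ≈ 2250 m

H ≈ 2250 m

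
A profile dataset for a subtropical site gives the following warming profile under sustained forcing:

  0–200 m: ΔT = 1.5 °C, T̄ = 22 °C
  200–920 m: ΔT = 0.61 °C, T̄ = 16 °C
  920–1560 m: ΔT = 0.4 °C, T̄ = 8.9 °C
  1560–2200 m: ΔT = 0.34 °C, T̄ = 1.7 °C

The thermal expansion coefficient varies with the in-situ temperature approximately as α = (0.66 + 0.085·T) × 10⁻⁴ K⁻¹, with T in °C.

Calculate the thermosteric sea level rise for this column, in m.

Layer 1: α = (0.66 + 0.085×22)×10⁻⁴ = 2.53×10⁻⁴ K⁻¹
Layer 2: α = (0.66 + 0.085×16)×10⁻⁴ = 2.02×10⁻⁴ K⁻¹
Layer 3: α = (0.66 + 0.085×8.9)×10⁻⁴ = 1.4165×10⁻⁴ K⁻¹
Layer 4: α = (0.66 + 0.085×1.7)×10⁻⁴ = 0.8045×10⁻⁴ K⁻¹
0–200 m: 200 × 2.53×10⁻⁴ × 1.5 = 0.07590 m
200–920 m: 720 × 2.02×10⁻⁴ × 0.61 = 0.0887184 m
Layer 3: 640 × 0.4 × 1.4165×10⁻⁴ = 0.0362624 m
1560–2200 m: 640 × 0.34 × 0.8045×10⁻⁴ = 0.01750592 m
Δh = 0.07590 + 0.0887184 + 0.0362624 + 0.01750592 = 0.21838672 m

0.22 m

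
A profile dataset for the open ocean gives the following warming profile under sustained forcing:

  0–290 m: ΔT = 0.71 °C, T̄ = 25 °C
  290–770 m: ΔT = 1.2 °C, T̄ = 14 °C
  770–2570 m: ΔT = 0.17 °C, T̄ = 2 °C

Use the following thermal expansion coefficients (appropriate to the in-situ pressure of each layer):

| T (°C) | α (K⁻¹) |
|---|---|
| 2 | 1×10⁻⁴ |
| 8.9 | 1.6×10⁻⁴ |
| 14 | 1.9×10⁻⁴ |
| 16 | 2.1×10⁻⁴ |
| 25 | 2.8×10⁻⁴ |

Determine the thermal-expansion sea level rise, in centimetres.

Δh ≈ 20 cm

Layer 1 at 25 °C → α = 2.8×10⁻⁴ K⁻¹
Layer 2 at 14 °C → α = 1.9×10⁻⁴ K⁻¹
Layer 3 at 2 °C → α = 1×10⁻⁴ K⁻¹
0–290 m: 2.8×10⁻⁴ × 290 × 0.71 = 0.057652 m
Layer 2: 1.2 × 1.9×10⁻⁴ × 480 = 0.10944 m
Layer 3: 0.17 × 1800 × 1×10⁻⁴ = 0.03060 m
Δh = 0.057652 + 0.10944 + 0.03060 = 0.197692 m ≈ 20 cm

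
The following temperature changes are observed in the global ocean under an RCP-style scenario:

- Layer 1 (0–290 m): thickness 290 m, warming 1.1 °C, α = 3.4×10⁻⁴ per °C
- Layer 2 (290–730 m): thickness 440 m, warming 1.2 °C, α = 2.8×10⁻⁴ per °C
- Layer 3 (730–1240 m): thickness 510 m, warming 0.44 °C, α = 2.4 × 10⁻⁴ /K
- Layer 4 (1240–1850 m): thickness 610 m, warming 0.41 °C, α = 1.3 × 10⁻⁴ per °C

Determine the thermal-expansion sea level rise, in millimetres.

about 343 mm

Layer 1: 1.1 × 290 × 3.4×10⁻⁴ = 0.10846 m
290–730 m: 1.2 × 440 × 2.8×10⁻⁴ = 0.14784 m
Layer 3: 0.44 × 510 × 2.4×10⁻⁴ = 0.053856 m
Layer 4: 0.41 × 1.3×10⁻⁴ × 610 = 0.032513 m
Δh = 0.10846 + 0.14784 + 0.053856 + 0.032513 = 0.342669 m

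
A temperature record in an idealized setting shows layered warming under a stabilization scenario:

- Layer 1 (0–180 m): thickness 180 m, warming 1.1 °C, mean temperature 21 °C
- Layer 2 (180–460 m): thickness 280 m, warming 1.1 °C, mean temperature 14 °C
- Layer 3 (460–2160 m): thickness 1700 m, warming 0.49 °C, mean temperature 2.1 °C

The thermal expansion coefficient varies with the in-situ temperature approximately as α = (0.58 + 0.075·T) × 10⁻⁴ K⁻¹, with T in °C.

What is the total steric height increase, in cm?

Δh ≈ 15.4 cm

Layer 1: α = (0.58 + 0.075×21)×10⁻⁴ = 2.155×10⁻⁴ K⁻¹
Layer 2: α = (0.58 + 0.075×14)×10⁻⁴ = 1.63×10⁻⁴ K⁻¹
Layer 3: α = (0.58 + 0.075×2.1)×10⁻⁴ = 0.7375×10⁻⁴ K⁻¹
0–180 m: 1.1 × 2.155×10⁻⁴ × 180 = 0.042669 m
1.1 × 1.63×10⁻⁴ × 280 = 0.050204 m
Layer 3: 1700 × 0.7375×10⁻⁴ × 0.49 = 0.06143375 m
Δh = 0.042669 + 0.050204 + 0.06143375 = 0.15430675 m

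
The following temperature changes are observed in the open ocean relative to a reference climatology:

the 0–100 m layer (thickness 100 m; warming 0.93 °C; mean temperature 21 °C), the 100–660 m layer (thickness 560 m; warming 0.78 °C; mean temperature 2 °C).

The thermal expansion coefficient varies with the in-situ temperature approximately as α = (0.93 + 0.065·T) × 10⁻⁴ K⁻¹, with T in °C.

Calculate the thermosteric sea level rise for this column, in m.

Layer 1: α = (0.93 + 0.065×21)×10⁻⁴ = 2.295×10⁻⁴ K⁻¹
Layer 2: α = (0.93 + 0.065×2)×10⁻⁴ = 1.06×10⁻⁴ K⁻¹
Layer 1: 100 × 2.295×10⁻⁴ × 0.93 = 0.0213435 m
Layer 2: 560 × 0.78 × 1.06×10⁻⁴ = 0.0463008 m
Δh = 0.0213435 + 0.0463008 = 0.0676443 m ≈ 0.0676 m

Δh ≈ 0.0676 m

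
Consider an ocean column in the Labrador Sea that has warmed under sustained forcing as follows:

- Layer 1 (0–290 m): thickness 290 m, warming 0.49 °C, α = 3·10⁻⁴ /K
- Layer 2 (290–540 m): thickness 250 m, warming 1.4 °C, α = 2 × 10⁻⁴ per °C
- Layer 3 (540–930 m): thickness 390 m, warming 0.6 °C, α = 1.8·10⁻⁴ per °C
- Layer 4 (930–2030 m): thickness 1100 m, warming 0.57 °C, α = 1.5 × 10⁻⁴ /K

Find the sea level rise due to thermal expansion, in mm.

3×10⁻⁴ × 0.49 × 290 = 0.04263 m
1.4 × 250 × 2×10⁻⁴ = 0.07000 m
Layer 3: 1.8×10⁻⁴ × 0.6 × 390 = 0.04212 m
0.57 × 1100 × 1.5×10⁻⁴ = 0.09405 m
Δh = 0.04263 + 0.07000 + 0.04212 + 0.09405 = 0.24880 m ≈ 249 mm

249 mm of thermosteric rise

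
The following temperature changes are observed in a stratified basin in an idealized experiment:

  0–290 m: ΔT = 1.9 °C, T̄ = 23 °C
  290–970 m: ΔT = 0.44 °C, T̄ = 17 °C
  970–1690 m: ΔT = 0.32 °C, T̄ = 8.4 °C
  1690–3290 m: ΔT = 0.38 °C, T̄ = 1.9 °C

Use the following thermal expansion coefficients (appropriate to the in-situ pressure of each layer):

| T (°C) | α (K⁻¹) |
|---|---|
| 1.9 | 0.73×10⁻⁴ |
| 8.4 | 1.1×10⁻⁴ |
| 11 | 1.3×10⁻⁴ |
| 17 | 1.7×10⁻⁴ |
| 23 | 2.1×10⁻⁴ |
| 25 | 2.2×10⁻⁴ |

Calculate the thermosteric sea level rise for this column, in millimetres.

Layer 1 at 23 °C → α = 2.1×10⁻⁴ K⁻¹
Layer 2 at 17 °C → α = 1.7×10⁻⁴ K⁻¹
Layer 3 at 8.4 °C → α = 1.1×10⁻⁴ K⁻¹
Layer 4 at 1.9 °C → α = 0.73×10⁻⁴ K⁻¹
Layer 1: 290 × 1.9 × 2.1×10⁻⁴ = 0.11571 m
1.7×10⁻⁴ × 680 × 0.44 = 0.050864 m
0.32 × 720 × 1.1×10⁻⁴ = 0.025344 m
1690–3290 m: 0.73×10⁻⁴ × 0.38 × 1600 = 0.044384 m
Δh = 0.11571 + 0.050864 + 0.025344 + 0.044384 = 0.236302 m

240 mm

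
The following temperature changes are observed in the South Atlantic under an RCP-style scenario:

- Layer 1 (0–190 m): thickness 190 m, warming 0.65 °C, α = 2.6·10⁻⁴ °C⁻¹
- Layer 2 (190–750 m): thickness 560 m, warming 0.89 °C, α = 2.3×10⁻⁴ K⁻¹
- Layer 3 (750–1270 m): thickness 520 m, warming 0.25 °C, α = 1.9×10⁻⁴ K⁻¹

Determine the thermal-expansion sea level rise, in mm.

Layer 1: 190 × 2.6×10⁻⁴ × 0.65 = 0.03211 m
0.89 × 560 × 2.3×10⁻⁴ = 0.114632 m
520 × 1.9×10⁻⁴ × 0.25 = 0.02470 m
Δh = 0.03211 + 0.114632 + 0.02470 = 0.171442 m ≈ 171 mm

171 mm of thermosteric rise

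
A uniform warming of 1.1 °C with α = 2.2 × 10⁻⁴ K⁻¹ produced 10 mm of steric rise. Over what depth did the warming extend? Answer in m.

about 41.3 m

H = Δh/(αΔT) = 0.01 / (2.2×10⁻⁴ × 1.1) ≈ 41.32 m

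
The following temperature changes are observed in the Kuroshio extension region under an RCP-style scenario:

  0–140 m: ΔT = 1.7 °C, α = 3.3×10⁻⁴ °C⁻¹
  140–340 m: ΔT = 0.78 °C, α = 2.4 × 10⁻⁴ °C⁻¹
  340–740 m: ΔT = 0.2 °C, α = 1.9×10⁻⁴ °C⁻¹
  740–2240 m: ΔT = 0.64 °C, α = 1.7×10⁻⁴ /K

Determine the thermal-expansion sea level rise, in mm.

0–140 m: 3.3×10⁻⁴ × 140 × 1.7 = 0.07854 m
140–340 m: 200 × 2.4×10⁻⁴ × 0.78 = 0.03744 m
1.9×10⁻⁴ × 0.2 × 400 = 0.01520 m
0.64 × 1500 × 1.7×10⁻⁴ = 0.16320 m
Δh = 0.07854 + 0.03744 + 0.01520 + 0.16320 = 0.29438 m

Δh ≈ 290 mm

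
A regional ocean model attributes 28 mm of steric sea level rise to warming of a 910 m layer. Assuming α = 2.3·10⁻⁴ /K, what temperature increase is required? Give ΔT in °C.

about 0.134 °C

ΔT = Δh/(αH) = 0.028 / (2.3×10⁻⁴ × 910) ≈ 0.1338 °C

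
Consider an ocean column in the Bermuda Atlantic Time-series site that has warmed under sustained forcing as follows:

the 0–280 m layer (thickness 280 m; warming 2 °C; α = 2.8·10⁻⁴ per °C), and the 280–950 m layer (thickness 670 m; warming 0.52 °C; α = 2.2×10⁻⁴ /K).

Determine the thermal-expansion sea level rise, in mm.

233 mm of thermosteric rise

Layer 1: 2.8×10⁻⁴ × 280 × 2 = 0.15680 m
280–950 m: 0.52 × 2.2×10⁻⁴ × 670 = 0.076648 m
Δh = 0.15680 + 0.076648 = 0.233448 m ≈ 233 mm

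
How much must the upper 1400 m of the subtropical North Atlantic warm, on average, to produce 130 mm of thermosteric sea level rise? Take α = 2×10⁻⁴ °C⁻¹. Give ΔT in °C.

ΔT = Δh/(αH) = 0.13 / (2×10⁻⁴ × 1400) ≈ 0.4643 °C

about 0.46 °C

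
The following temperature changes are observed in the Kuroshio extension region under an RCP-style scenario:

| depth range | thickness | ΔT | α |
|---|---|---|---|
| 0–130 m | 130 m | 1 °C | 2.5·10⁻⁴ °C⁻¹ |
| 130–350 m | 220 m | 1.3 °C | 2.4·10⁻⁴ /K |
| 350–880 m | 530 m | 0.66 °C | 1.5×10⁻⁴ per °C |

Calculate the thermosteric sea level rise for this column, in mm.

154 mm

130 × 2.5×10⁻⁴ × 1 = 0.03250 m
2.4×10⁻⁴ × 220 × 1.3 = 0.06864 m
Layer 3: 0.66 × 530 × 1.5×10⁻⁴ = 0.05247 m
Δh = 0.03250 + 0.06864 + 0.05247 = 0.15361 m ≈ 154 mm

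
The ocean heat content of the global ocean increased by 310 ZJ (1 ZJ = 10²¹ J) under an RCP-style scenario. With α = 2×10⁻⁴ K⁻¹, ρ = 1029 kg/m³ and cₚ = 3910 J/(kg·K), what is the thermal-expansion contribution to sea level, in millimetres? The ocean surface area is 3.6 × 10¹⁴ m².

Per unit area: Q = 310×10²¹ / (3.6×10¹⁴) ≈ 8.611×10⁸ J/m²
Δh = αQ/(ρcₚ) = 2×10⁻⁴ × 8.611×10⁸ / (1029 × 3910) ≈ 0.042805 m

about 43 mm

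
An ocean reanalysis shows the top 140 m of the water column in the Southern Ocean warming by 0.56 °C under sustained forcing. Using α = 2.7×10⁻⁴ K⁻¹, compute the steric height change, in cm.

Δh = αΔT·H = 2.7×10⁻⁴ × 0.56 × 140 = 0.021168 m

about 2.12 cm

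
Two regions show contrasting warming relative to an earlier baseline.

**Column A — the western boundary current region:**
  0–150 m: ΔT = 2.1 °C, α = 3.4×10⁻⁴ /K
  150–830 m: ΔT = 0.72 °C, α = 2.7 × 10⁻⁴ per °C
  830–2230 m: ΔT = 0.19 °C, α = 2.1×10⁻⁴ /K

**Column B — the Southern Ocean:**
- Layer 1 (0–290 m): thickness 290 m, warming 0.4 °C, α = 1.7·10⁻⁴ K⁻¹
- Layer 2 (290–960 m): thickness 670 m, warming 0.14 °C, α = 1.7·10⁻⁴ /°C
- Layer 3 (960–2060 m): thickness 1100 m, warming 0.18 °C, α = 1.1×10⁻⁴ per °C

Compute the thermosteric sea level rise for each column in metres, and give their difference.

A 0–150 m: 3.4×10⁻⁴ × 2.1 × 150 = 0.10710 m
A 2.7×10⁻⁴ × 0.72 × 680 = 0.132192 m
A 2.1×10⁻⁴ × 1400 × 0.19 = 0.05586 m
A total: 0.295152 m
B Layer 1: 1.7×10⁻⁴ × 0.4 × 290 = 0.01972 m
B Layer 2: 670 × 0.14 × 1.7×10⁻⁴ = 0.015946 m
B 1.1×10⁻⁴ × 0.18 × 1100 = 0.02178 m
B total: 0.057446 m
Difference: 0.295152 − 0.057446 = 0.237706 m

Δh_A ≈ 0.295 m, Δh_B ≈ 0.0574 m; difference ≈ 0.238 m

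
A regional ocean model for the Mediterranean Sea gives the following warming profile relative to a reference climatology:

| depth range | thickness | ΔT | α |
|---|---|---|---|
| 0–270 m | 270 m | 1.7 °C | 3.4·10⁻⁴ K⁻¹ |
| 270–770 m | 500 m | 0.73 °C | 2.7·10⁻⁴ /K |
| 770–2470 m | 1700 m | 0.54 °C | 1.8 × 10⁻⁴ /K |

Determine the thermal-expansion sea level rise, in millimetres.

Layer 1: 3.4×10⁻⁴ × 270 × 1.7 = 0.15606 m
2.7×10⁻⁴ × 500 × 0.73 = 0.09855 m
1700 × 1.8×10⁻⁴ × 0.54 = 0.16524 m
Δh = 0.15606 + 0.09855 + 0.16524 = 0.41985 m ≈ 420 mm

Δh ≈ 420 mm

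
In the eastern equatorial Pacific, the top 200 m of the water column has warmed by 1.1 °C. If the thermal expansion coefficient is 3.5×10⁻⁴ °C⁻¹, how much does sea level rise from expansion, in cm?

Δh = αΔT·H = 3.5×10⁻⁴ × 1.1 × 200 = 0.07700 m

Δh = 7.70 cm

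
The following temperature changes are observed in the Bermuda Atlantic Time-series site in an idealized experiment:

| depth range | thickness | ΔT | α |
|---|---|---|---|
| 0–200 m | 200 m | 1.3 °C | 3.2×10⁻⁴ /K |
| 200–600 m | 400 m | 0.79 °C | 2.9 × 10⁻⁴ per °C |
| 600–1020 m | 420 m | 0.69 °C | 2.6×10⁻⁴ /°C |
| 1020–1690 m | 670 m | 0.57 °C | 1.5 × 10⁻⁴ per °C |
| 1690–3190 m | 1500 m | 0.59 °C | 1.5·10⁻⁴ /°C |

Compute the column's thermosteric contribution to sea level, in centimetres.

Layer 1: 1.3 × 3.2×10⁻⁴ × 200 = 0.08320 m
Layer 2: 400 × 0.79 × 2.9×10⁻⁴ = 0.09164 m
Layer 3: 420 × 2.6×10⁻⁴ × 0.69 = 0.075348 m
Layer 4: 0.57 × 1.5×10⁻⁴ × 670 = 0.057285 m
0.59 × 1.5×10⁻⁴ × 1500 = 0.13275 m
Δh = 0.08320 + 0.09164 + 0.075348 + 0.057285 + 0.13275 = 0.440223 m

about 44.0 cm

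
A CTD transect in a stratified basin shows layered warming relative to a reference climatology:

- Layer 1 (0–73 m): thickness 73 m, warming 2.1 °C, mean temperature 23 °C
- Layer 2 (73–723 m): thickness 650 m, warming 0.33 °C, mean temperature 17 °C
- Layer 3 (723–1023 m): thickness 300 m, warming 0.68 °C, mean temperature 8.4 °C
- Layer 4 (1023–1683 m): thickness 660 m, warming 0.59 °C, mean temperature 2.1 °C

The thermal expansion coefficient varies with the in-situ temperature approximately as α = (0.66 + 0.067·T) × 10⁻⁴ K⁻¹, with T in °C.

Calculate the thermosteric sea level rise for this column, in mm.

130 mm

Layer 1: α = (0.66 + 0.067×23)×10⁻⁴ = 2.201×10⁻⁴ K⁻¹
Layer 2: α = (0.66 + 0.067×17)×10⁻⁴ = 1.799×10⁻⁴ K⁻¹
Layer 3: α = (0.66 + 0.067×8.4)×10⁻⁴ = 1.2228×10⁻⁴ K⁻¹
Layer 4: α = (0.66 + 0.067×2.1)×10⁻⁴ = 0.8007×10⁻⁴ K⁻¹
Layer 1: 2.1 × 73 × 2.201×10⁻⁴ = 0.03374133 m
73–723 m: 1.799×10⁻⁴ × 650 × 0.33 = 0.03858855 m
Layer 3: 300 × 0.68 × 1.2228×10⁻⁴ = 0.02494512 m
1023–1683 m: 0.59 × 660 × 0.8007×10⁻⁴ = 0.031179258 m
Δh = 0.03374133 + 0.03858855 + 0.02494512 + 0.031179258 = 0.128454258 m ≈ 130 mm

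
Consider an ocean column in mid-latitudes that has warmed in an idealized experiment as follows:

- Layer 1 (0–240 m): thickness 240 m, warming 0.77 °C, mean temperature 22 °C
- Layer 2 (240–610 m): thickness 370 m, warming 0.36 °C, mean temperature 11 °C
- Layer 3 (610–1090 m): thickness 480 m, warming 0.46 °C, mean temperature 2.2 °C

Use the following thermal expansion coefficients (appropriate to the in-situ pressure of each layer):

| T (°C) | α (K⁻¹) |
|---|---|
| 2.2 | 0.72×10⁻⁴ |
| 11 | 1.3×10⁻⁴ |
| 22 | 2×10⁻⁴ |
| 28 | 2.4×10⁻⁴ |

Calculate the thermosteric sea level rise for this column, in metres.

Δh ≈ 0.070 m

Layer 1 at 22 °C → α = 2×10⁻⁴ K⁻¹
Layer 2 at 11 °C → α = 1.3×10⁻⁴ K⁻¹
Layer 3 at 2.2 °C → α = 0.72×10⁻⁴ K⁻¹
0–240 m: 240 × 2×10⁻⁴ × 0.77 = 0.03696 m
0.36 × 370 × 1.3×10⁻⁴ = 0.017316 m
Layer 3: 0.72×10⁻⁴ × 480 × 0.46 = 0.0158976 m
Δh = 0.03696 + 0.017316 + 0.0158976 = 0.0701736 m ≈ 0.070 m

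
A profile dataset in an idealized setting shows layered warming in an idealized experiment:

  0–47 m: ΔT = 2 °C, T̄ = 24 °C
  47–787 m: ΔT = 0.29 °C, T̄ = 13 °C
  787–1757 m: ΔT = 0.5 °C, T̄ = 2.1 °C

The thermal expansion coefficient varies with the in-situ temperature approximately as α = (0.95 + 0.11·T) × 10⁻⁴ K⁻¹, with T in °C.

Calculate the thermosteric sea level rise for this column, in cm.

Layer 1: α = (0.95 + 0.11×24)×10⁻⁴ = 3.59×10⁻⁴ K⁻¹
Layer 2: α = (0.95 + 0.11×13)×10⁻⁴ = 2.38×10⁻⁴ K⁻¹
Layer 3: α = (0.95 + 0.11×2.1)×10⁻⁴ = 1.181×10⁻⁴ K⁻¹
Layer 1: 47 × 2 × 3.59×10⁻⁴ = 0.033746 m
47–787 m: 2.38×10⁻⁴ × 0.29 × 740 = 0.0510748 m
Layer 3: 1.181×10⁻⁴ × 0.5 × 970 = 0.0572785 m
Δh = 0.033746 + 0.0510748 + 0.0572785 = 0.1420993 m ≈ 14.2 cm

Δh ≈ 14.2 cm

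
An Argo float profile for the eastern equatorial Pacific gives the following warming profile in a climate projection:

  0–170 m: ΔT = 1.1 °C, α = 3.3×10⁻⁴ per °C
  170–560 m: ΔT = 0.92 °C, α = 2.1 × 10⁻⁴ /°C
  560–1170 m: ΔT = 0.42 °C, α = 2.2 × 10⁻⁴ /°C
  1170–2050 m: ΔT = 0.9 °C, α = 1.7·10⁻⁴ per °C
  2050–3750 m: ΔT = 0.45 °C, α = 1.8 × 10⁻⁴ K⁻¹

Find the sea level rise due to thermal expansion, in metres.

3.3×10⁻⁴ × 170 × 1.1 = 0.06171 m
170–560 m: 390 × 2.1×10⁻⁴ × 0.92 = 0.075348 m
2.2×10⁻⁴ × 610 × 0.42 = 0.056364 m
Layer 4: 0.9 × 880 × 1.7×10⁻⁴ = 0.13464 m
Layer 5: 0.45 × 1.8×10⁻⁴ × 1700 = 0.13770 m
Δh = 0.06171 + 0.075348 + 0.056364 + 0.13464 + 0.13770 = 0.465762 m ≈ 0.466 m

0.466 m of thermosteric rise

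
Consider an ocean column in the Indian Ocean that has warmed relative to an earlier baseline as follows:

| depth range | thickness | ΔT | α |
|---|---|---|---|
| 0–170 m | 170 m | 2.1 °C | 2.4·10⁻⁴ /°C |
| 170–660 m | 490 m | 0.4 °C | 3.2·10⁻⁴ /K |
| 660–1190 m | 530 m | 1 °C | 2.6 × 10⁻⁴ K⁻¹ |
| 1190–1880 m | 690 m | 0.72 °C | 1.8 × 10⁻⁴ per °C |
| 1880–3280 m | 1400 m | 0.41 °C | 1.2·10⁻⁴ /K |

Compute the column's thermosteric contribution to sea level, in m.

0.445 m

0–170 m: 2.1 × 2.4×10⁻⁴ × 170 = 0.08568 m
Layer 2: 490 × 0.4 × 3.2×10⁻⁴ = 0.06272 m
660–1190 m: 1 × 2.6×10⁻⁴ × 530 = 0.13780 m
Layer 4: 690 × 1.8×10⁻⁴ × 0.72 = 0.089424 m
Layer 5: 1400 × 1.2×10⁻⁴ × 0.41 = 0.06888 m
Δh = 0.08568 + 0.06272 + 0.13780 + 0.089424 + 0.06888 = 0.444504 m ≈ 0.445 m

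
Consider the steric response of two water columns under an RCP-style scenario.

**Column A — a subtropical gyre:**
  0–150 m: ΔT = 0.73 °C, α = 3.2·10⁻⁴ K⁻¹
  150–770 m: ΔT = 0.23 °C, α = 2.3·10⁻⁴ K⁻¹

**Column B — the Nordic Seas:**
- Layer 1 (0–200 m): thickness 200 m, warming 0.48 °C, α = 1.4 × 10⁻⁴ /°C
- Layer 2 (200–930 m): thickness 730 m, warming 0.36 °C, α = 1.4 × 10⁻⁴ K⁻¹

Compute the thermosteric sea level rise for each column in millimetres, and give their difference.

A: 68 mm; B: 50 mm; difference 18 mm

A 0–150 m: 0.73 × 3.2×10⁻⁴ × 150 = 0.03504 m
A 2.3×10⁻⁴ × 620 × 0.23 = 0.032798 m
A total: 0.067838 m
B 1.4×10⁻⁴ × 200 × 0.48 = 0.01344 m
B Layer 2: 1.4×10⁻⁴ × 0.36 × 730 = 0.036792 m
B total: 0.050232 m
Difference: 0.067838 − 0.050232 = 0.017606 m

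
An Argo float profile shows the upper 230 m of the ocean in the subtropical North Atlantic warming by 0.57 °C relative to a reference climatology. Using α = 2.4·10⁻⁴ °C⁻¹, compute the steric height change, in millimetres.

Δh = αΔT·H = 2.4×10⁻⁴ × 0.57 × 230 = 0.031464 m

Δh ≈ 31.5 mm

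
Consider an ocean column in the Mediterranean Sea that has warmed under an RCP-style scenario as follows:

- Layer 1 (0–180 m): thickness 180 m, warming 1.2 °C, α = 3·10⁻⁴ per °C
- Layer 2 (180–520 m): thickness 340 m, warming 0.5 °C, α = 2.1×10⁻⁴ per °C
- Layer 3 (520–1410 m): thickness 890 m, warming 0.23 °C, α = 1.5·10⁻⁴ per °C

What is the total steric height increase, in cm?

13.1 cm of thermosteric rise

180 × 1.2 × 3×10⁻⁴ = 0.06480 m
180–520 m: 340 × 0.5 × 2.1×10⁻⁴ = 0.03570 m
520–1410 m: 0.23 × 1.5×10⁻⁴ × 890 = 0.030705 m
Δh = 0.06480 + 0.03570 + 0.030705 = 0.131205 m ≈ 13.1 cm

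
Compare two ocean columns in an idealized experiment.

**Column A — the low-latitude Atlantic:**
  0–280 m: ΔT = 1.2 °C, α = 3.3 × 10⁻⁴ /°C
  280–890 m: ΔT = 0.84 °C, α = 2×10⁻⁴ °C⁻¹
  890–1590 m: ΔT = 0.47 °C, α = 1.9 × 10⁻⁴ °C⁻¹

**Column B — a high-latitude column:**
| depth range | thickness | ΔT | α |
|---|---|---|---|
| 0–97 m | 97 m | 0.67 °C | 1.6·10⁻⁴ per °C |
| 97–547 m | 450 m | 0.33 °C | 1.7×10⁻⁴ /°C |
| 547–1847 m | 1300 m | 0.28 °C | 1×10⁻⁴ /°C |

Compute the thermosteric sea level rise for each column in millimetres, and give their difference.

Δh_A ≈ 280 mm, Δh_B ≈ 72 mm; difference ≈ 200 mm

A 0–280 m: 1.2 × 280 × 3.3×10⁻⁴ = 0.11088 m
A Layer 2: 2×10⁻⁴ × 0.84 × 610 = 0.10248 m
A Layer 3: 0.47 × 1.9×10⁻⁴ × 700 = 0.06251 m
A total: 0.27587 m
B 0–97 m: 1.6×10⁻⁴ × 0.67 × 97 = 0.0103984 m
B 97–547 m: 450 × 0.33 × 1.7×10⁻⁴ = 0.025245 m
B 547–1847 m: 1×10⁻⁴ × 0.28 × 1300 = 0.03640 m
B total: 0.0720434 m
Difference: 0.27587 − 0.0720434 = 0.2038266 m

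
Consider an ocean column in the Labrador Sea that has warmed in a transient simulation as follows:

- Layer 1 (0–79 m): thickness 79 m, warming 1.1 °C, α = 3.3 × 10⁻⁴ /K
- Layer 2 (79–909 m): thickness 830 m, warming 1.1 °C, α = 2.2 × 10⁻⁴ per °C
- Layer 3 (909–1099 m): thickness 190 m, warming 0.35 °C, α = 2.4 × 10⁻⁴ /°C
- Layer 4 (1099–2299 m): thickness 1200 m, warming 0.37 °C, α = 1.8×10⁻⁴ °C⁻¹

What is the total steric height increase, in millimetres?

325 mm

1.1 × 3.3×10⁻⁴ × 79 = 0.028677 m
1.1 × 830 × 2.2×10⁻⁴ = 0.20086 m
909–1099 m: 190 × 2.4×10⁻⁴ × 0.35 = 0.01596 m
1099–2299 m: 1.8×10⁻⁴ × 0.37 × 1200 = 0.07992 m
Δh = 0.028677 + 0.20086 + 0.01596 + 0.07992 = 0.325417 m ≈ 325 mm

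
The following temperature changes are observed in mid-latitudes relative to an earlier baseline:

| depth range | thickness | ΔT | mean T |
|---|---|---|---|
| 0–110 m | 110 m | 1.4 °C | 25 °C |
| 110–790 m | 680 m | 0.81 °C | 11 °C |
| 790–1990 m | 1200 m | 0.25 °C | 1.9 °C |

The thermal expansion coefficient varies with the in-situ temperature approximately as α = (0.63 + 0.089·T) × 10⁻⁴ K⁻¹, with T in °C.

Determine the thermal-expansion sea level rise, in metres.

Layer 1: α = (0.63 + 0.089×25)×10⁻⁴ = 2.855×10⁻⁴ K⁻¹
Layer 2: α = (0.63 + 0.089×11)×10⁻⁴ = 1.609×10⁻⁴ K⁻¹
Layer 3: α = (0.63 + 0.089×1.9)×10⁻⁴ = 0.7991×10⁻⁴ K⁻¹
1.4 × 110 × 2.855×10⁻⁴ = 0.043967 m
680 × 0.81 × 1.609×10⁻⁴ = 0.08862372 m
790–1990 m: 0.25 × 1200 × 0.7991×10⁻⁴ = 0.023973 m
Δh = 0.043967 + 0.08862372 + 0.023973 = 0.15656372 m

0.157 m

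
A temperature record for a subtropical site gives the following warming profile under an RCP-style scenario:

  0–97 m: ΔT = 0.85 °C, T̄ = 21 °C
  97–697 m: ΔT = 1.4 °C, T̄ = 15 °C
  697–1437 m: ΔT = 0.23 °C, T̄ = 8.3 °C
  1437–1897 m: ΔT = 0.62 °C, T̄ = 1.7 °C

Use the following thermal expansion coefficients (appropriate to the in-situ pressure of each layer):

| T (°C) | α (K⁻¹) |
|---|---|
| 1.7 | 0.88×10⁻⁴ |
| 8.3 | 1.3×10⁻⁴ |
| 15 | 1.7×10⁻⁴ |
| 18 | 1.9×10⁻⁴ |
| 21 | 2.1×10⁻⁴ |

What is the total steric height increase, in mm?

Layer 1 at 21 °C → α = 2.1×10⁻⁴ K⁻¹
Layer 2 at 15 °C → α = 1.7×10⁻⁴ K⁻¹
Layer 3 at 8.3 °C → α = 1.3×10⁻⁴ K⁻¹
Layer 4 at 1.7 °C → α = 0.88×10⁻⁴ K⁻¹
Layer 1: 0.85 × 97 × 2.1×10⁻⁴ = 0.0173145 m
97–697 m: 1.4 × 1.7×10⁻⁴ × 600 = 0.14280 m
697–1437 m: 1.3×10⁻⁴ × 740 × 0.23 = 0.022126 m
1437–1897 m: 0.62 × 460 × 0.88×10⁻⁴ = 0.0250976 m
Δh = 0.0173145 + 0.14280 + 0.022126 + 0.0250976 = 0.2073381 m

Δh ≈ 207 mm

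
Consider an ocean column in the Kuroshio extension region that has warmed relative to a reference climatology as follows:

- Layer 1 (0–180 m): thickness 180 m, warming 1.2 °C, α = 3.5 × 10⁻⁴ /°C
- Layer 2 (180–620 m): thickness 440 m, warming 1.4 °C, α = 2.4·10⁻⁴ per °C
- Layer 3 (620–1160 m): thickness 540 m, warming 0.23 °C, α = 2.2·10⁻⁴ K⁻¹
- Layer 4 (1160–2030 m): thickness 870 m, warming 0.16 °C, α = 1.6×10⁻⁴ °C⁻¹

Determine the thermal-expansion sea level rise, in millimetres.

0–180 m: 180 × 3.5×10⁻⁴ × 1.2 = 0.07560 m
180–620 m: 440 × 2.4×10⁻⁴ × 1.4 = 0.14784 m
620–1160 m: 2.2×10⁻⁴ × 540 × 0.23 = 0.027324 m
870 × 1.6×10⁻⁴ × 0.16 = 0.022272 m
Δh = 0.07560 + 0.14784 + 0.027324 + 0.022272 = 0.273036 m

270 mm of thermosteric rise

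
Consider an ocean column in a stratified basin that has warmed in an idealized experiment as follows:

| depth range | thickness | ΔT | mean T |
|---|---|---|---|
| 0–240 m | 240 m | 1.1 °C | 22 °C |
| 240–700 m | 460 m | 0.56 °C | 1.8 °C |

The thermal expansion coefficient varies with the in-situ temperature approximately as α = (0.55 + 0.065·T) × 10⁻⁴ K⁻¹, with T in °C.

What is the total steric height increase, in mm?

69 mm

Layer 1: α = (0.55 + 0.065×22)×10⁻⁴ = 1.98×10⁻⁴ K⁻¹
Layer 2: α = (0.55 + 0.065×1.8)×10⁻⁴ = 0.667×10⁻⁴ K⁻¹
1.98×10⁻⁴ × 240 × 1.1 = 0.052272 m
Layer 2: 0.667×10⁻⁴ × 0.56 × 460 = 0.01718192 m
Δh = 0.052272 + 0.01718192 = 0.06945392 m ≈ 69 mm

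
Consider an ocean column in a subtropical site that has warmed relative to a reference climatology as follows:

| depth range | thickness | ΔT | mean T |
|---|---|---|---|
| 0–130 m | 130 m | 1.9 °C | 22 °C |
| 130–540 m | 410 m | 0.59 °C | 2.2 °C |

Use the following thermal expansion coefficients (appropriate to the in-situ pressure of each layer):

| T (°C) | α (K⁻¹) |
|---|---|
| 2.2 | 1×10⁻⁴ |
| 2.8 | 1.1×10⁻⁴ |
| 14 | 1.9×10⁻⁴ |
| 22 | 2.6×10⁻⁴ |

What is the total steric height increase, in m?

Δh ≈ 0.0884 m

Layer 1 at 22 °C → α = 2.6×10⁻⁴ K⁻¹
Layer 2 at 2.2 °C → α = 1×10⁻⁴ K⁻¹
Layer 1: 130 × 2.6×10⁻⁴ × 1.9 = 0.06422 m
130–540 m: 0.59 × 410 × 1×10⁻⁴ = 0.02419 m
Δh = 0.06422 + 0.02419 = 0.08841 m ≈ 0.0884 m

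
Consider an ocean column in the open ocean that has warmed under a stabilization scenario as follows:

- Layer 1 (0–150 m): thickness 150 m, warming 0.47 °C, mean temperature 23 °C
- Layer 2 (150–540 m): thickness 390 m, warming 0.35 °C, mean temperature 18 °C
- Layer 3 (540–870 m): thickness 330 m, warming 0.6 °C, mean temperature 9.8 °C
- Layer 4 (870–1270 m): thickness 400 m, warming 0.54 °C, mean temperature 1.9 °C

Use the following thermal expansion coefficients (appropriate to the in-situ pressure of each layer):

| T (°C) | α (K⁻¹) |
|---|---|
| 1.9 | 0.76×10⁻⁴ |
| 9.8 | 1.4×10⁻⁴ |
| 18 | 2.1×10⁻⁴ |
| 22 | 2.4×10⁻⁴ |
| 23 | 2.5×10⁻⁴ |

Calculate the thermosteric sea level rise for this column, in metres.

Layer 1 at 23 °C → α = 2.5×10⁻⁴ K⁻¹
Layer 2 at 18 °C → α = 2.1×10⁻⁴ K⁻¹
Layer 3 at 9.8 °C → α = 1.4×10⁻⁴ K⁻¹
Layer 4 at 1.9 °C → α = 0.76×10⁻⁴ K⁻¹
0–150 m: 2.5×10⁻⁴ × 0.47 × 150 = 0.017625 m
Layer 2: 2.1×10⁻⁴ × 0.35 × 390 = 0.028665 m
0.6 × 1.4×10⁻⁴ × 330 = 0.02772 m
870–1270 m: 0.54 × 0.76×10⁻⁴ × 400 = 0.016416 m
Δh = 0.017625 + 0.028665 + 0.02772 + 0.016416 = 0.090426 m

0.090 m of thermosteric rise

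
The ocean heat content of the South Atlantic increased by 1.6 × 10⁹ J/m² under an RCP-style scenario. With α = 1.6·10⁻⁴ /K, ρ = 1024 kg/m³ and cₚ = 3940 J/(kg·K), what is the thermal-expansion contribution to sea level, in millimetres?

Δh ≈ 63.5 mm

Δh = αQ/(ρcₚ) = 1.6×10⁻⁴ × 1.6×10⁹ / (1024 × 3940) ≈ 0.063452 m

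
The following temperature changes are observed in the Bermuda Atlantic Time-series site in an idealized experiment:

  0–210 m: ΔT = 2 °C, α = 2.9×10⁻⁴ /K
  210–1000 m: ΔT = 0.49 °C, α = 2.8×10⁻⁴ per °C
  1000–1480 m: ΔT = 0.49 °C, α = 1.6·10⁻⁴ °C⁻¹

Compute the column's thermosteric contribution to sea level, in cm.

0–210 m: 2.9×10⁻⁴ × 2 × 210 = 0.12180 m
0.49 × 790 × 2.8×10⁻⁴ = 0.108388 m
480 × 0.49 × 1.6×10⁻⁴ = 0.037632 m
Δh = 0.12180 + 0.108388 + 0.037632 = 0.26782 m

Δh ≈ 26.8 cm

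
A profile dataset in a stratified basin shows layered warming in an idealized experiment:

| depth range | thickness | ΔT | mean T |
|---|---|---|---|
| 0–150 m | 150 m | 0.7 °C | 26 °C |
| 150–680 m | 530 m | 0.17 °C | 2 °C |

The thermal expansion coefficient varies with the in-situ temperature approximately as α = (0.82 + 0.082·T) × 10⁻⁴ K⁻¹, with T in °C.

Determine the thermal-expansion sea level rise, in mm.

Δh ≈ 39.9 mm

Layer 1: α = (0.82 + 0.082×26)×10⁻⁴ = 2.952×10⁻⁴ K⁻¹
Layer 2: α = (0.82 + 0.082×2)×10⁻⁴ = 0.984×10⁻⁴ K⁻¹
0–150 m: 0.7 × 150 × 2.952×10⁻⁴ = 0.030996 m
0.984×10⁻⁴ × 0.17 × 530 = 0.00886584 m
Δh = 0.030996 + 0.00886584 = 0.03986184 m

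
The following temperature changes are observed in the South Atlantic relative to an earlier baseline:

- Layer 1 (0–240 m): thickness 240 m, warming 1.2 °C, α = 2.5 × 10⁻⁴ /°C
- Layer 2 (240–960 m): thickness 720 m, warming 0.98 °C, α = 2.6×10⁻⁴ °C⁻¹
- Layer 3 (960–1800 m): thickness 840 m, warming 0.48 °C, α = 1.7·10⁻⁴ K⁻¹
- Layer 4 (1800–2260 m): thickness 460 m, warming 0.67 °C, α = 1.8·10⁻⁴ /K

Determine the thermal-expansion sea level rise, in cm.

38 cm of thermosteric rise

0–240 m: 240 × 2.5×10⁻⁴ × 1.2 = 0.07200 m
720 × 2.6×10⁻⁴ × 0.98 = 0.183456 m
Layer 3: 840 × 1.7×10⁻⁴ × 0.48 = 0.068544 m
Layer 4: 0.67 × 460 × 1.8×10⁻⁴ = 0.055476 m
Δh = 0.07200 + 0.183456 + 0.068544 + 0.055476 = 0.379476 m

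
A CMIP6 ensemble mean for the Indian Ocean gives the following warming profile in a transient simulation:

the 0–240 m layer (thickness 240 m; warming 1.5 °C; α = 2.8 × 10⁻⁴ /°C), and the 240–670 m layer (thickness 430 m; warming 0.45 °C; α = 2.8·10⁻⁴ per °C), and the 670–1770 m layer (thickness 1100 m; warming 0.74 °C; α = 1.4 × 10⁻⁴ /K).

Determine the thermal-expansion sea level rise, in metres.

1.5 × 2.8×10⁻⁴ × 240 = 0.10080 m
430 × 0.45 × 2.8×10⁻⁴ = 0.05418 m
Layer 3: 1100 × 0.74 × 1.4×10⁻⁴ = 0.11396 m
Δh = 0.10080 + 0.05418 + 0.11396 = 0.26894 m

Δh ≈ 0.269 m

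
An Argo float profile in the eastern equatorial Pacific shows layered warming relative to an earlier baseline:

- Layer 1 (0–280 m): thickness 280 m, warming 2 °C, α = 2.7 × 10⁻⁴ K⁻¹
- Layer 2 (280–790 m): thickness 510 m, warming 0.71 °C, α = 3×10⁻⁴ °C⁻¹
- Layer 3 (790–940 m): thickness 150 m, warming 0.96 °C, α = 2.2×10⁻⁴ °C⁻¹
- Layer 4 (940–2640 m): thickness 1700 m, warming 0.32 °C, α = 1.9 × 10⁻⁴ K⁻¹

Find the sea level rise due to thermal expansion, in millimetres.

Layer 1: 280 × 2.7×10⁻⁴ × 2 = 0.15120 m
510 × 0.71 × 3×10⁻⁴ = 0.10863 m
790–940 m: 150 × 2.2×10⁻⁴ × 0.96 = 0.03168 m
Layer 4: 1.9×10⁻⁴ × 0.32 × 1700 = 0.10336 m
Δh = 0.15120 + 0.10863 + 0.03168 + 0.10336 = 0.39487 m ≈ 395 mm

395 mm of thermosteric rise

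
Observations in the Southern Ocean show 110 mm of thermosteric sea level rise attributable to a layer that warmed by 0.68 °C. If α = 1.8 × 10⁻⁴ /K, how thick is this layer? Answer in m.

about 899 m

H = Δh/(αΔT) = 0.11 / (1.8×10⁻⁴ × 0.68) ≈ 898.7 m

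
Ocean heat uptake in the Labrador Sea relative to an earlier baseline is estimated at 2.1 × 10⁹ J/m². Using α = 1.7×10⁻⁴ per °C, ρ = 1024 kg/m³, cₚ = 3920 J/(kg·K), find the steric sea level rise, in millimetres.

Δh ≈ 88.9 mm

Δh = αQ/(ρcₚ) = 1.7×10⁻⁴ × 2.1×10⁹ / (1024 × 3920) ≈ 0.088937 m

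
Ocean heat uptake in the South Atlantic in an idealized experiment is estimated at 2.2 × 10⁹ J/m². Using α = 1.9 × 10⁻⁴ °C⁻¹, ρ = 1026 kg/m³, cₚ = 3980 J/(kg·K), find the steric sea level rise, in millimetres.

Δh = αQ/(ρcₚ) = 1.9×10⁻⁴ × 2.2×10⁹ / (1026 × 3980) ≈ 0.10236 m

102 mm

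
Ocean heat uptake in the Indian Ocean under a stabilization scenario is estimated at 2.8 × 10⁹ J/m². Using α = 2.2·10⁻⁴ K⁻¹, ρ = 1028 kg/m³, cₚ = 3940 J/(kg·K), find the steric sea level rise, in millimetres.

Δh = αQ/(ρcₚ) = 2.2×10⁻⁴ × 2.8×10⁹ / (1028 × 3940) ≈ 0.15209 m

150 mm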